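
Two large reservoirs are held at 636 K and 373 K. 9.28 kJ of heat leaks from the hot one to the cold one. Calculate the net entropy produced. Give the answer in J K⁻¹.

ΔS_total = 10.3 J/K

ΔS_hot = −Q/T_H = −9280/636 = -14.59 J/K and ΔS_cold = +Q/T_C = 9280/373 = 24.88 J/K.
ΔS_total = -14.59 + 24.88 = 10.3 J/K, positive as the second law requires.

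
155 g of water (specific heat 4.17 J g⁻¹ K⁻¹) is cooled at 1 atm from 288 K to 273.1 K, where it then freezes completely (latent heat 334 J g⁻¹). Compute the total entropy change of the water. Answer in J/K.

Cooling step: ΔS₁ = m c ln(T_tr/T_i) = 155 × 4.17 × ln(273.1/288) = -34.34 J/K.
Phase change: ΔS₂ = −mL/T_tr = −155 × 334 / 273.1 = -189.6 J/K.
ΔS_total = (-34.34) + (-189.6) = -224 J/K.

ΔS = -224 J/K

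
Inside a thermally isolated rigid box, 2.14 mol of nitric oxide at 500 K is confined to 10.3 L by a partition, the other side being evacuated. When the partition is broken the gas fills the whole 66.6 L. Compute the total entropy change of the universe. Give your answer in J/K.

No heat is exchanged and no work is done, so the ideal-gas temperature stays constant.
Entropy is a state function; using a reversible isothermal path, ΔS_gas = nR ln(V₂/V₁) = 2.14 × 8.314 × ln(66.6/10.3) = 33.2 J/K.
The insulated surroundings exchange no heat, so ΔS_surr = 0 and ΔS_universe = ΔS_gas.

ΔS_universe = 33.2 J/K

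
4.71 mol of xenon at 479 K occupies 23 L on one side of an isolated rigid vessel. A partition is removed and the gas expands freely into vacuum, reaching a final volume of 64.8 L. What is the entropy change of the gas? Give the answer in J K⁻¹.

ΔS_gas = 40.6 J/K

No heat is exchanged and no work is done, so the ideal-gas temperature stays constant.
Entropy is a state function; using a reversible isothermal path, ΔS_gas = nR ln(V₂/V₁) = 4.71 × 8.314 × ln(64.8/23) = 40.6 J/K.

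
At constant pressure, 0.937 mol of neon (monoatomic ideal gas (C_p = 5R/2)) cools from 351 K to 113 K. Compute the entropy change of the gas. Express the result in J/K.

At constant pressure, ΔS = nC_p ln(T₂/T₁) with C_p = 5R/2 = 20.79 J mol⁻¹ K⁻¹.
ΔS = 0.937 × 20.79 × ln(113/351) = -22.1 J/K.

ΔS = -22.1 J/K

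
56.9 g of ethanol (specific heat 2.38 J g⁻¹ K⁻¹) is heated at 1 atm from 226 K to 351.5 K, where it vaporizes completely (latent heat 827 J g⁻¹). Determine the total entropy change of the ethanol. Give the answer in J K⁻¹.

ΔS = 194 J/K

Warming step: ΔS₁ = m c ln(T_tr/T_i) = 56.9 × 2.38 × ln(351.5/226) = 59.81 J/K.
Phase change: ΔS₂ = +mL/T_tr = 56.9 × 827 / 351.5 = 133.9 J/K.
ΔS_total = (59.81) + (133.9) = 194 J/K.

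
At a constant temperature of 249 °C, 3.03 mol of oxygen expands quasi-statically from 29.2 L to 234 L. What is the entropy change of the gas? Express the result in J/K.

For an isothermal ideal gas ΔS_gas = nR ln(V₂/V₁) = 3.03 × 8.314 × ln(234/29.2) = 52.4 J/K.

ΔS_gas = 52.4 J/K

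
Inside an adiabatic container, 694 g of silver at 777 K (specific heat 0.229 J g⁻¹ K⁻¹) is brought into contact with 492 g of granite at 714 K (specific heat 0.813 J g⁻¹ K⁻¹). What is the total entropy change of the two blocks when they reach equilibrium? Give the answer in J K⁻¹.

Energy balance: T_f = (m₁c₁T₁ + m₂c₂T₂)/(m₁c₁ + m₂c₂) = 731.91 K.
ΔS₁ = m₁c₁ ln(T_f/T₁) = 158.926 × ln(731.91/777) = -9.50025 J/K.
ΔS₂ = m₂c₂ ln(T_f/T₂) = 399.996 × ln(731.91/714) = 9.91174 J/K.
ΔS_total = -9.50025 + 9.91174 = 0.411 J/K.

ΔS_total = 0.411 J/K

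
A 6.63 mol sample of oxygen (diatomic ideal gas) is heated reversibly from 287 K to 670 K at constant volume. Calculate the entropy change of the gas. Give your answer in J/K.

At constant volume, ΔS = nC_V ln(T₂/T₁) with C_V = 5R/2 = 20.79 J mol⁻¹ K⁻¹.
ΔS = 6.63 × 20.79 × ln(670/287) = 117 J/K.

ΔS = 117 J/K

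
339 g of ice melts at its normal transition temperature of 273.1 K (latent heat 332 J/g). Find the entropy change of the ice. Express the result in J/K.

ΔS = 412 J/K

Heat absorbed by the substance: Q = mL = 339 × 332 = 112548 J.
At constant T, ΔS = Q_rev/T = 112548 / 273.1 = 412 J/K.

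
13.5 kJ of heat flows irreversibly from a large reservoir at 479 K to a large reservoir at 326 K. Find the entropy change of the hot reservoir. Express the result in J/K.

The hot reservoir loses heat Q, so ΔS_hot = −Q/T_H = −13500/479 = -28.2 J/K.

ΔS_hot = -28.2 J/K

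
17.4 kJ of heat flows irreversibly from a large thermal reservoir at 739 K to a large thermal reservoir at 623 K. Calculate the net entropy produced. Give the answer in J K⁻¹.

ΔS_total = 4.38 J/K

ΔS_hot = −Q/T_H = −17400/739 = -23.55 J/K and ΔS_cold = +Q/T_C = 17400/623 = 27.93 J/K.
ΔS_total = -23.55 + 27.93 = 4.38 J/K, positive as the second law requires.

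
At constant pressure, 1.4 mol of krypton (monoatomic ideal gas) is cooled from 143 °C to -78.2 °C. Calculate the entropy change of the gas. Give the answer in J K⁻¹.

ΔS = -22.1 J/K

In kelvin: T₁ = 416.15 K, T₂ = 194.95 K. At constant pressure, ΔS = nC_p ln(T₂/T₁) with C_p = 5R/2 = 20.79 J mol⁻¹ K⁻¹.
ΔS = 1.4 × 20.79 × ln(194.95/416.15) = -22.1 J/K.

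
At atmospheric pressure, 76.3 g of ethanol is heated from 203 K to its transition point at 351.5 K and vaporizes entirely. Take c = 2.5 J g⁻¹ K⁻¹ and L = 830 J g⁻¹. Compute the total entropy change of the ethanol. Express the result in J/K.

ΔS = 285 J/K

Warming step: ΔS₁ = m c ln(T_tr/T_i) = 76.3 × 2.5 × ln(351.5/203) = 104.7 J/K.
Phase change: ΔS₂ = +mL/T_tr = 76.3 × 830 / 351.5 = 180.2 J/K.
ΔS_total = (104.7) + (180.2) = 285 J/K.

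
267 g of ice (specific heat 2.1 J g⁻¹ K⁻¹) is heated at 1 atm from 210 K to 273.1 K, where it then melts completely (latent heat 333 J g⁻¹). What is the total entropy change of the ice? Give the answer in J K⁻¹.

ΔS = 473 J/K

Warming step: ΔS₁ = m c ln(T_tr/T_i) = 267 × 2.1 × ln(273.1/210) = 147.3 J/K.
Phase change: ΔS₂ = +mL/T_tr = 267 × 333 / 273.1 = 325.6 J/K.
ΔS_total = (147.3) + (325.6) = 473 J/K.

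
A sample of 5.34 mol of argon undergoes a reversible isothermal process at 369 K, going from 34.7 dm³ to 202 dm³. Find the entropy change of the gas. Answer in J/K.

For an isothermal ideal gas ΔS_gas = nR ln(V₂/V₁) = 5.34 × 8.314 × ln(202/34.7) = 78.2 J/K.

ΔS_gas = 78.2 J/K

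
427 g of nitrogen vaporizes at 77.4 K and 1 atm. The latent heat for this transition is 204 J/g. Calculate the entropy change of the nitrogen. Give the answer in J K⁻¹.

ΔS = 1130 J/K

Heat absorbed by the substance: Q = mL = 427 × 204 = 87108 J.
At constant T, ΔS = Q_rev/T = 87108 / 77.4 = 1130 J/K.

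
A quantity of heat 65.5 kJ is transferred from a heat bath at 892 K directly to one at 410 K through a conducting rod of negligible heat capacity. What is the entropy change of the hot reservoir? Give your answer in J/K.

The hot reservoir loses heat Q, so ΔS_hot = −Q/T_H = −65500/892 = -73.4 J/K.

ΔS_hot = -73.4 J/K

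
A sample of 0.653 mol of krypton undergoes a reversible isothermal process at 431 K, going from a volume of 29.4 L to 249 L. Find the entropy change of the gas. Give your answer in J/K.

For an isothermal ideal gas ΔS_gas = nR ln(V₂/V₁) = 0.653 × 8.314 × ln(249/29.4) = 11.6 J/K.

ΔS_gas = 11.6 J/K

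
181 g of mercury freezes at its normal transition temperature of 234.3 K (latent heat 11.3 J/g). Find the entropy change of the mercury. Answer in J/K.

ΔS = -8.73 J/K

Heat released by the substance: Q = −mL = −181 × 11.3 = −2045.3 J.
At constant T, ΔS = Q_rev/T = −2045.3 / 234.3 = -8.73 J/K.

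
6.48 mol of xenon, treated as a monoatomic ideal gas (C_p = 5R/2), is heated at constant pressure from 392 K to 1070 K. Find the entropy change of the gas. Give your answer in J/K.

ΔS = 135 J/K

At constant pressure, ΔS = nC_p ln(T₂/T₁) with C_p = 5R/2 = 20.79 J mol⁻¹ K⁻¹.
ΔS = 6.48 × 20.79 × ln(1070/392) = 135 J/K.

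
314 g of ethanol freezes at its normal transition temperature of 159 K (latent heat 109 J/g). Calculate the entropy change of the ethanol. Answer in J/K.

Heat released by the substance: Q = −mL = −314 × 109 = −34226 J.
At constant T, ΔS = Q_rev/T = −34226 / 159 = -215 J/K.

ΔS = -215 J/K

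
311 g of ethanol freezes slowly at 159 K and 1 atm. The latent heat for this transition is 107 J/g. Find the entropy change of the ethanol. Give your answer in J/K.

Heat released by the substance: Q = −mL = −311 × 107 = −33277 J.
At constant T, ΔS = Q_rev/T = −33277 / 159 = -209 J/K.

ΔS = -209 J/K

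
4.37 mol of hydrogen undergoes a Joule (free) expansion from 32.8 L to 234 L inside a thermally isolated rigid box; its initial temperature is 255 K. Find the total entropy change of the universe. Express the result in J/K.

No heat is exchanged and no work is done, so the ideal-gas temperature stays constant.
Entropy is a state function; using a reversible isothermal path, ΔS_gas = nR ln(V₂/V₁) = 4.37 × 8.314 × ln(234/32.8) = 71.4 J/K.
The insulated surroundings exchange no heat, so ΔS_surr = 0 and ΔS_universe = ΔS_gas.

ΔS_universe = 71.4 J/K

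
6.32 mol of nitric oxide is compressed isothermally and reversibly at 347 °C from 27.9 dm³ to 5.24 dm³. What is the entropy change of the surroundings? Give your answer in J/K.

ΔS_surr = 87.9 J/K

For an isothermal ideal gas ΔS_gas = nR ln(V₂/V₁) = 6.32 × 8.314 × ln(5.24/27.9) = -87.9 J/K.
The process is reversible, so ΔS_surr = −ΔS_gas = 87.9 J/K and ΔS_universe = 0.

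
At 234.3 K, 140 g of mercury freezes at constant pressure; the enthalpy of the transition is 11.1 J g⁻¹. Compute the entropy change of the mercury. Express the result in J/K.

ΔS = -6.63 J/K

Heat released by the substance: Q = −mL = −140 × 11.1 = −1554 J.
At constant T, ΔS = Q_rev/T = −1554 / 234.3 = -6.63 J/K.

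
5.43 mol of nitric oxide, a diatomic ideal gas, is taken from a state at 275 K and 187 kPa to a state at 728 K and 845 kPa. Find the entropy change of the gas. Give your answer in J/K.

ΔS = 85.7 J/K

ΔS = nC_p ln(T₂/T₁) − nR ln(P₂/P₁), with C_p = 7R/2 = 29.1 J mol⁻¹ K⁻¹ for a diatomic ideal gas.
ΔS = 5.43 × [29.1 × ln(728/275) − 8.314 × ln(845/187)] = 85.7 J/K.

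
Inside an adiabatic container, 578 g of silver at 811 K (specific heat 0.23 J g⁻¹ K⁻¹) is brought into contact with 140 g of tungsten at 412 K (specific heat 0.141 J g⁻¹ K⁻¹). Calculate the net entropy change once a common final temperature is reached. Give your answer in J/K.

Energy balance: T_f = (m₁c₁T₁ + m₂c₂T₂)/(m₁c₁ + m₂c₂) = 759.41 K.
ΔS₁ = m₁c₁ ln(T_f/T₁) = 132.94 × ln(759.41/811) = -8.737 J/K.
ΔS₂ = m₂c₂ ln(T_f/T₂) = 19.74 × ln(759.41/412) = 12.07 J/K.
ΔS_total = -8.737 + 12.07 = 3.33 J/K.

ΔS_total = 3.33 J/K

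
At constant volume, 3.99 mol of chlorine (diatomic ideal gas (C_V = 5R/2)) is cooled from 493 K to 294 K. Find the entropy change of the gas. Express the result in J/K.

ΔS = -42.9 J/K

At constant volume, ΔS = nC_V ln(T₂/T₁) with C_V = 5R/2 = 20.79 J mol⁻¹ K⁻¹.
ΔS = 3.99 × 20.79 × ln(294/493) = -42.9 J/K.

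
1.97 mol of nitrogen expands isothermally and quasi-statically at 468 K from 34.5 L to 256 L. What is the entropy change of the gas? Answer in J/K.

For an isothermal ideal gas ΔS_gas = nR ln(V₂/V₁) = 1.97 × 8.314 × ln(256/34.5) = 32.8 J/K.

ΔS_gas = 32.8 J/K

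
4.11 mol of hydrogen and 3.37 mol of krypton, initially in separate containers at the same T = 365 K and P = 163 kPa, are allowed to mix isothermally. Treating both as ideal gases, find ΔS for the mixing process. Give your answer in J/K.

ΔS_mix = 42.8 J/K

Mole fractions: x_A = 4.11/7.48 = 0.549, x_B = 0.451.
ΔS_mix = −R(n_A ln x_A + n_B ln x_B) = −8.314 × (4.11 ln 0.549 + 3.37 ln 0.451) = 42.8 J/K.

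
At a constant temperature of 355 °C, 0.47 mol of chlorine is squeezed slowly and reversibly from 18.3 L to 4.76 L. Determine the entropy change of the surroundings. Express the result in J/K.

For an isothermal ideal gas ΔS_gas = nR ln(V₂/V₁) = 0.47 × 8.314 × ln(4.76/18.3) = -5.26 J/K.
The process is reversible, so ΔS_surr = −ΔS_gas = 5.26 J/K and ΔS_universe = 0.

ΔS_surr = 5.26 J/K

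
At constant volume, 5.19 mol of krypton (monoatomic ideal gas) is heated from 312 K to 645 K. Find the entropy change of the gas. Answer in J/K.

At constant volume, ΔS = nC_V ln(T₂/T₁) with C_V = 3R/2 = 12.47 J mol⁻¹ K⁻¹.
ΔS = 5.19 × 12.47 × ln(645/312) = 47 J/K.

ΔS = 47 J/K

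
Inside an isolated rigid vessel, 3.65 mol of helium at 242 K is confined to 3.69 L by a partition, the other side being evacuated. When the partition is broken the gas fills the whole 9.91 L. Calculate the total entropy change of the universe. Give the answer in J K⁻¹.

For an ideal gas in free expansion Q = 0 and W = 0, so T is unchanged.
Entropy is a state function; using a reversible isothermal path, ΔS_gas = nR ln(V₂/V₁) = 3.65 × 8.314 × ln(9.91/3.69) = 30 J/K.
The insulated surroundings exchange no heat, so ΔS_surr = 0 and ΔS_universe = ΔS_gas.

ΔS_universe = 30 J/K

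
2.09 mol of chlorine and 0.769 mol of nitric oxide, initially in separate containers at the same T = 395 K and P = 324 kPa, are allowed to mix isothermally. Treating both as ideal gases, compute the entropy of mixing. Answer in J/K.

ΔS_mix = 13.8 J/K

Mole fractions: x_A = 2.09/2.86 = 0.731, x_B = 0.269.
ΔS_mix = −R(n_A ln x_A + n_B ln x_B) = −8.314 × (2.09 ln 0.731 + 0.769 ln 0.269) = 13.8 J/K.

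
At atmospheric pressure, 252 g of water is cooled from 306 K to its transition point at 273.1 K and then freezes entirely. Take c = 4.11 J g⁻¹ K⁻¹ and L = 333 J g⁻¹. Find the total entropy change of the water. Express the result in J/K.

Cooling step: ΔS₁ = m c ln(T_tr/T_i) = 252 × 4.11 × ln(273.1/306) = -117.8 J/K.
Phase change: ΔS₂ = −mL/T_tr = −252 × 333 / 273.1 = -307.3 J/K.
ΔS_total = (-117.8) + (-307.3) = -425 J/K.

ΔS = -425 J/K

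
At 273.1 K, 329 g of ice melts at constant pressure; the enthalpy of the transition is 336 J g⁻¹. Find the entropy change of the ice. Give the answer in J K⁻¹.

ΔS = 405 J/K

Heat absorbed by the substance: Q = mL = 329 × 336 = 110544 J.
At constant T, ΔS = Q_rev/T = 110544 / 273.1 = 405 J/K.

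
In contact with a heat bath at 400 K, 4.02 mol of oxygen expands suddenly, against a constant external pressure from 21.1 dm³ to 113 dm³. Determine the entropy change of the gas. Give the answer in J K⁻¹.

Entropy is a state function, so ΔS_gas depends only on the end states.
For an isothermal ideal gas ΔS_gas = nR ln(V₂/V₁) = 4.02 × 8.314 × ln(113/21.1) = 56.1 J/K.

ΔS_gas = 56.1 J/K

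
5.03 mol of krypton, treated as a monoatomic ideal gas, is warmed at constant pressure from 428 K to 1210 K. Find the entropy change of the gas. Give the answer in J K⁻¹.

At constant pressure, ΔS = nC_p ln(T₂/T₁) with C_p = 5R/2 = 20.79 J mol⁻¹ K⁻¹.
ΔS = 5.03 × 20.79 × ln(1210/428) = 109 J/K.

ΔS = 109 J/K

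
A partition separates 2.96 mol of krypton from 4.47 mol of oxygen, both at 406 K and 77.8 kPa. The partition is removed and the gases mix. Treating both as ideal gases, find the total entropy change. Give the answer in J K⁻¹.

Mole fractions: x_A = 2.96/7.43 = 0.398, x_B = 0.602.
ΔS_mix = −R(n_A ln x_A + n_B ln x_B) = −8.314 × (2.96 ln 0.398 + 4.47 ln 0.602) = 41.5 J/K.

ΔS_mix = 41.5 J/K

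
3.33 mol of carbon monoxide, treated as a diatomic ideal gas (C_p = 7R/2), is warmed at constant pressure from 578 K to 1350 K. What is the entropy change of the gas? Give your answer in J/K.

ΔS = 82.2 J/K

At constant pressure, ΔS = nC_p ln(T₂/T₁) with C_p = 7R/2 = 29.1 J mol⁻¹ K⁻¹.
ΔS = 3.33 × 29.1 × ln(1350/578) = 82.2 J/K.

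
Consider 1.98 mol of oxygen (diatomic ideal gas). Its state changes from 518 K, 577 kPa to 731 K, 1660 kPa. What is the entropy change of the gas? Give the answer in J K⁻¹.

ΔS = nC_p ln(T₂/T₁) − nR ln(P₂/P₁), with C_p = 7R/2 = 29.1 J mol⁻¹ K⁻¹ for a diatomic ideal gas.
ΔS = 1.98 × [29.1 × ln(731/518) − 8.314 × ln(1660/577)] = 2.45 J/K.

ΔS = 2.45 J/K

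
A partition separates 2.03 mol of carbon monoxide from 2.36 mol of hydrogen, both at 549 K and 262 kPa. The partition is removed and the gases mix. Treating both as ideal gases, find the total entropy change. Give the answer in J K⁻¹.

Mole fractions: x_A = 2.03/4.39 = 0.462, x_B = 0.538.
ΔS_mix = −R(n_A ln x_A + n_B ln x_B) = −8.314 × (2.03 ln 0.462 + 2.36 ln 0.538) = 25.2 J/K.

ΔS_mix = 25.2 J/K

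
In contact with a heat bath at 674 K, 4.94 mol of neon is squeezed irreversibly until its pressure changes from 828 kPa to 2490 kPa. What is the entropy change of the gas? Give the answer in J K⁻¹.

Entropy is a state function, so ΔS_gas depends only on the end states.
For an isothermal ideal gas ΔS_gas = nR ln(P₁/P₂) = 4.94 × 8.314 × ln(828/2490) = -45.2 J/K.

ΔS_gas = -45.2 J/K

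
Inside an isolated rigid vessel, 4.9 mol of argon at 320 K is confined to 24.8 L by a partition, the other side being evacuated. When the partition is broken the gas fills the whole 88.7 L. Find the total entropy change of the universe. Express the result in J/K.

No heat is exchanged and no work is done, so the ideal-gas temperature stays constant.
Entropy is a state function; using a reversible isothermal path, ΔS_gas = nR ln(V₂/V₁) = 4.9 × 8.314 × ln(88.7/24.8) = 51.9 J/K.
The insulated surroundings exchange no heat, so ΔS_surr = 0 and ΔS_universe = ΔS_gas.

ΔS_universe = 51.9 J/K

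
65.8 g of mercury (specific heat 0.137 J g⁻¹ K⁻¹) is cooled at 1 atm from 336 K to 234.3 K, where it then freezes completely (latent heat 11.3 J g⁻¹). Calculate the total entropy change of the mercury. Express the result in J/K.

ΔS = -6.42 J/K

Cooling step: ΔS₁ = m c ln(T_tr/T_i) = 65.8 × 0.137 × ln(234.3/336) = -3.25 J/K.
Phase change: ΔS₂ = −mL/T_tr = −65.8 × 11.3 / 234.3 = -3.173 J/K.
ΔS_total = (-3.25) + (-3.173) = -6.42 J/K.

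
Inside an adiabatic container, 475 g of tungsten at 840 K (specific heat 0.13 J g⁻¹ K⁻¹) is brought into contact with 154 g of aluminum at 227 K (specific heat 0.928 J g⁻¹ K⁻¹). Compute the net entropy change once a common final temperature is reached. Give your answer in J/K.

Energy balance: T_f = (m₁c₁T₁ + m₂c₂T₂)/(m₁c₁ + m₂c₂) = 411.95 K.
ΔS₁ = m₁c₁ ln(T_f/T₁) = 61.75 × ln(411.95/840) = -44 J/K.
ΔS₂ = m₂c₂ ln(T_f/T₂) = 142.912 × ln(411.95/227) = 85.17 J/K.
ΔS_total = -44 + 85.17 = 41.2 J/K.

ΔS_total = 41.2 J/K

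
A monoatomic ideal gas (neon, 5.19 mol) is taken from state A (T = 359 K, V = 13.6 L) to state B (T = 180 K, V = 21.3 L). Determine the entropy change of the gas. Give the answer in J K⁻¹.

ΔS = -25.3 J/K

Entropy is a state function: ΔS = nC_V ln(T₂/T₁) + nR ln(V₂/V₁), with C_V = 3R/2 = 12.47 J mol⁻¹ K⁻¹ for a monoatomic ideal gas.
ΔS = 5.19 × [12.47 × ln(180/359) + 8.314 × ln(21.3/13.6)] = -25.3 J/K.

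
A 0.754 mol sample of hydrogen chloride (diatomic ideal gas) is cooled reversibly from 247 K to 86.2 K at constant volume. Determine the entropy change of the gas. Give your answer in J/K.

At constant volume, ΔS = nC_V ln(T₂/T₁) with C_V = 5R/2 = 20.79 J mol⁻¹ K⁻¹.
ΔS = 0.754 × 20.79 × ln(86.2/247) = -16.5 J/K.

ΔS = -16.5 J/K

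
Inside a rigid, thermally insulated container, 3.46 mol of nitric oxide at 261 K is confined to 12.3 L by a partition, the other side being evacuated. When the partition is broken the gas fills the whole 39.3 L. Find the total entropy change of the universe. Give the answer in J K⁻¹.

ΔS_universe = 33.4 J/K

For an ideal gas in free expansion Q = 0 and W = 0, so T is unchanged.
Entropy is a state function; using a reversible isothermal path, ΔS_gas = nR ln(V₂/V₁) = 3.46 × 8.314 × ln(39.3/12.3) = 33.4 J/K.
The insulated surroundings exchange no heat, so ΔS_surr = 0 and ΔS_universe = ΔS_gas.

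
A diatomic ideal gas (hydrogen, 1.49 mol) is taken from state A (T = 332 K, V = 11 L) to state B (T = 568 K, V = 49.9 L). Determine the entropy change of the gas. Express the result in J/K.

Entropy is a state function: ΔS = nC_V ln(T₂/T₁) + nR ln(V₂/V₁), with C_V = 5R/2 = 20.79 J mol⁻¹ K⁻¹ for a diatomic ideal gas.
ΔS = 1.49 × [20.79 × ln(568/332) + 8.314 × ln(49.9/11)] = 35.4 J/K.

ΔS = 35.4 J/K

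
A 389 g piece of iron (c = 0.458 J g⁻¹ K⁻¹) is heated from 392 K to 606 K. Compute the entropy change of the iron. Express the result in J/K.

ΔS = 77.6 J/K

ΔS = ∫dQ_rev/T = m c ln(T₂/T₁) = 389 × 0.458 × ln(606/392) = 77.6 J/K.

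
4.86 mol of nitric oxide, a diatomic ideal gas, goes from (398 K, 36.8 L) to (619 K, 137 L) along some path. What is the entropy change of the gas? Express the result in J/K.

ΔS = 97.7 J/K

Entropy is a state function: ΔS = nC_V ln(T₂/T₁) + nR ln(V₂/V₁), with C_V = 5R/2 = 20.79 J mol⁻¹ K⁻¹ for a diatomic ideal gas.
ΔS = 4.86 × [20.79 × ln(619/398) + 8.314 × ln(137/36.8)] = 97.7 J/K.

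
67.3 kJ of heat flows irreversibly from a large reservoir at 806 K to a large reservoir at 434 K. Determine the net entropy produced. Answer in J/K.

ΔS_total = 71.6 J/K

ΔS_hot = −Q/T_H = −67300/806 = -83.5 J/K and ΔS_cold = +Q/T_C = 67300/434 = 155.1 J/K.
ΔS_total = -83.5 + 155.1 = 71.6 J/K, positive as the second law requires.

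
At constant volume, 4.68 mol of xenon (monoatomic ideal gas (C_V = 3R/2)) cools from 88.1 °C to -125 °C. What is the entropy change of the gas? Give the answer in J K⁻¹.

In kelvin: T₁ = 361.25 K, T₂ = 148.15 K. At constant volume, ΔS = nC_V ln(T₂/T₁) with C_V = 3R/2 = 12.47 J mol⁻¹ K⁻¹.
ΔS = 4.68 × 12.47 × ln(148.15/361.25) = -52 J/K.

ΔS = -52 J/K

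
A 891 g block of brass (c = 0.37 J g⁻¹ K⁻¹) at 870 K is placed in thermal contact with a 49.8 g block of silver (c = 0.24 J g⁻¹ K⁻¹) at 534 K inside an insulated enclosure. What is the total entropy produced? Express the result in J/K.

Energy balance: T_f = (m₁c₁T₁ + m₂c₂T₂)/(m₁c₁ + m₂c₂) = 858.24 K.
ΔS₁ = m₁c₁ ln(T_f/T₁) = 329.67 × ln(858.24/870) = -4.485 J/K.
ΔS₂ = m₂c₂ ln(T_f/T₂) = 11.952 × ln(858.24/534) = 5.671 J/K.
ΔS_total = -4.485 + 5.671 = 1.19 J/K.

ΔS_total = 1.19 J/K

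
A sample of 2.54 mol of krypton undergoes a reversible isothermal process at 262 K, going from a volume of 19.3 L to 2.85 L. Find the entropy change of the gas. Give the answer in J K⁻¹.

ΔS_gas = -40.4 J/K

For an isothermal ideal gas ΔS_gas = nR ln(V₂/V₁) = 2.54 × 8.314 × ln(2.85/19.3) = -40.4 J/K.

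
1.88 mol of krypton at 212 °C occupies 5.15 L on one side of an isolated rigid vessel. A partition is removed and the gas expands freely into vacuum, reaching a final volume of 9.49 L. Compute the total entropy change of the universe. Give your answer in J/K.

No heat is exchanged and no work is done, so the ideal-gas temperature stays constant.
Entropy is a state function; using a reversible isothermal path, ΔS_gas = nR ln(V₂/V₁) = 1.88 × 8.314 × ln(9.49/5.15) = 9.55 J/K.
The insulated surroundings exchange no heat, so ΔS_surr = 0 and ΔS_universe = ΔS_gas.

ΔS_universe = 9.55 J/K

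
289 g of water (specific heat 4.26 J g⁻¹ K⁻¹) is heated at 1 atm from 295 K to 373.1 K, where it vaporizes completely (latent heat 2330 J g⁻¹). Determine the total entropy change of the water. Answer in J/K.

Warming step: ΔS₁ = m c ln(T_tr/T_i) = 289 × 4.26 × ln(373.1/295) = 289.2 J/K.
Phase change: ΔS₂ = +mL/T_tr = 289 × 2330 / 373.1 = 1805 J/K.
ΔS_total = (289.2) + (1805) = 2090 J/K.

ΔS = 2090 J/K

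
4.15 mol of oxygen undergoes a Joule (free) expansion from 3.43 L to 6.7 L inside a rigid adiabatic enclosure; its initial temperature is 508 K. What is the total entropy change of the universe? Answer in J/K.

ΔS_universe = 23.1 J/K

No heat is exchanged and no work is done, so the ideal-gas temperature stays constant.
Entropy is a state function; using a reversible isothermal path, ΔS_gas = nR ln(V₂/V₁) = 4.15 × 8.314 × ln(6.7/3.43) = 23.1 J/K.
The insulated surroundings exchange no heat, so ΔS_surr = 0 and ΔS_universe = ΔS_gas.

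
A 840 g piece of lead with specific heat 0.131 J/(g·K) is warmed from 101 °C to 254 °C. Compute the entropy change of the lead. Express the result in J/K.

In kelvin: T₁ = 374.15 K, T₂ = 527.15 K. ΔS = ∫dQ_rev/T = m c ln(T₂/T₁) = 840 × 0.131 × ln(527.15/374.15) = 37.7 J/K.

ΔS = 37.7 J/K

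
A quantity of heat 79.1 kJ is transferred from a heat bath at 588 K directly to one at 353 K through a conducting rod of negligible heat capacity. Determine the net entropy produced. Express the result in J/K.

ΔS_total = 89.6 J/K

ΔS_hot = −Q/T_H = −79100/588 = -134.5 J/K and ΔS_cold = +Q/T_C = 79100/353 = 224.1 J/K.
ΔS_total = -134.5 + 224.1 = 89.6 J/K, positive as the second law requires.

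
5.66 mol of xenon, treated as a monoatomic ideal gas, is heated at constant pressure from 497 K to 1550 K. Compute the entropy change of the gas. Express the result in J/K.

ΔS = 134 J/K

At constant pressure, ΔS = nC_p ln(T₂/T₁) with C_p = 5R/2 = 20.79 J mol⁻¹ K⁻¹.
ΔS = 5.66 × 20.79 × ln(1550/497) = 134 J/K.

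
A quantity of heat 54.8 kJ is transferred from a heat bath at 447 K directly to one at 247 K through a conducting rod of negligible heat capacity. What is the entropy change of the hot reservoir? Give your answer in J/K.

ΔS_hot = -123 J/K

The hot reservoir loses heat Q, so ΔS_hot = −Q/T_H = −54800/447 = -123 J/K.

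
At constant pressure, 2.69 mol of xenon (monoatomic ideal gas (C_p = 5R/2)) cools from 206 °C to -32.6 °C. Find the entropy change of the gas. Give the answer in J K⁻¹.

ΔS = -38.5 J/K

In kelvin: T₁ = 479.15 K, T₂ = 240.55 K. At constant pressure, ΔS = nC_p ln(T₂/T₁) with C_p = 5R/2 = 20.79 J mol⁻¹ K⁻¹.
ΔS = 2.69 × 20.79 × ln(240.55/479.15) = -38.5 J/K.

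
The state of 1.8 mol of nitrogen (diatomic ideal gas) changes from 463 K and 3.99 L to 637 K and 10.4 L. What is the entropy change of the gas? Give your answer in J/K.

Entropy is a state function: ΔS = nC_V ln(T₂/T₁) + nR ln(V₂/V₁), with C_V = 5R/2 = 20.79 J mol⁻¹ K⁻¹ for a diatomic ideal gas.
ΔS = 1.8 × [20.79 × ln(637/463) + 8.314 × ln(10.4/3.99)] = 26.3 J/K.

ΔS = 26.3 J/K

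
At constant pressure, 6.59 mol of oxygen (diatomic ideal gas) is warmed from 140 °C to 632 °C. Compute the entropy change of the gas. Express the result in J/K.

In kelvin: T₁ = 413.15 K, T₂ = 905.15 K. At constant pressure, ΔS = nC_p ln(T₂/T₁) with C_p = 7R/2 = 29.1 J mol⁻¹ K⁻¹.
ΔS = 6.59 × 29.1 × ln(905.15/413.15) = 150 J/K.

ΔS = 150 J/K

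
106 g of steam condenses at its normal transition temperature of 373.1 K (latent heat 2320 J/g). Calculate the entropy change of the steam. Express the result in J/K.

Heat released by the substance: Q = −mL = −106 × 2320 = −245920 J.
At constant T, ΔS = Q_rev/T = −245920 / 373.1 = -659 J/K.

ΔS = -659 J/K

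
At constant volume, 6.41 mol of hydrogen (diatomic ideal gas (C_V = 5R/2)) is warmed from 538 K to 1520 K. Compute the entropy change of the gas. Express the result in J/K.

At constant volume, ΔS = nC_V ln(T₂/T₁) with C_V = 5R/2 = 20.79 J mol⁻¹ K⁻¹.
ΔS = 6.41 × 20.79 × ln(1520/538) = 138 J/K.

ΔS = 138 J/K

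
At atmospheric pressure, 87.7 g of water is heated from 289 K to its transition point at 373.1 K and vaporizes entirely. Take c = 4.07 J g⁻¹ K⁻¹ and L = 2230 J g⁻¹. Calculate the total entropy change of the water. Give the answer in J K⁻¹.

ΔS = 615 J/K

Warming step: ΔS₁ = m c ln(T_tr/T_i) = 87.7 × 4.07 × ln(373.1/289) = 91.17 J/K.
Phase change: ΔS₂ = +mL/T_tr = 87.7 × 2230 / 373.1 = 524.2 J/K.
ΔS_total = (91.17) + (524.2) = 615 J/K.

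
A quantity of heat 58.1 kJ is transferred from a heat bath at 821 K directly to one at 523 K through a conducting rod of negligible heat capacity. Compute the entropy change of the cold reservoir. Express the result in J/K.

The cold reservoir gains heat Q, so ΔS_cold = +Q/T_C = 58100/523 = 111 J/K.

ΔS_cold = 111 J/K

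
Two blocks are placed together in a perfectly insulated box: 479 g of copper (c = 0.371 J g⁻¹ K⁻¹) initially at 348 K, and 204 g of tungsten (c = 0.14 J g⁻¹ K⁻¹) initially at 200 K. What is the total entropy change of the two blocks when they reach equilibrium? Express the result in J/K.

ΔS_total = 3.3 J/K

Energy balance: T_f = (m₁c₁T₁ + m₂c₂T₂)/(m₁c₁ + m₂c₂) = 327.51 K.
ΔS₁ = m₁c₁ ln(T_f/T₁) = 177.709 × ln(327.51/348) = -10.79 J/K.
ΔS₂ = m₂c₂ ln(T_f/T₂) = 28.56 × ln(327.51/200) = 14.09 J/K.
ΔS_total = -10.79 + 14.09 = 3.3 J/K.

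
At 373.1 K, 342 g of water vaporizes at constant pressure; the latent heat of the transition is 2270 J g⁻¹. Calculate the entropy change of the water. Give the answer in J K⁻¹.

ΔS = 2080 J/K

Heat absorbed by the substance: Q = mL = 342 × 2270 = 776340 J.
At constant T, ΔS = Q_rev/T = 776340 / 373.1 = 2080 J/K.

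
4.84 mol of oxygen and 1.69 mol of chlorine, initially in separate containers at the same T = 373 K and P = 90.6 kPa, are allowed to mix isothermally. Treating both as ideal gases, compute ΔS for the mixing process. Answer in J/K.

Mole fractions: x_A = 4.84/6.53 = 0.741, x_B = 0.259.
ΔS_mix = −R(n_A ln x_A + n_B ln x_B) = −8.314 × (4.84 ln 0.741 + 1.69 ln 0.259) = 31 J/K.

ΔS_mix = 31 J/K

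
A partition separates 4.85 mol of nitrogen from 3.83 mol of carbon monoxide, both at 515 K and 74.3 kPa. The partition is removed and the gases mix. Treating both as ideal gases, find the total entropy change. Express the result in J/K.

ΔS_mix = 49.5 J/K

Mole fractions: x_A = 4.85/8.68 = 0.559, x_B = 0.441.
ΔS_mix = −R(n_A ln x_A + n_B ln x_B) = −8.314 × (4.85 ln 0.559 + 3.83 ln 0.441) = 49.5 J/K.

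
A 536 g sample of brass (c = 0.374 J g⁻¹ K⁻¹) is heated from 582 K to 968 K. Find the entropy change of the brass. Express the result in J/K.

ΔS = ∫dQ_rev/T = m c ln(T₂/T₁) = 536 × 0.374 × ln(968/582) = 102 J/K.

ΔS = 102 J/K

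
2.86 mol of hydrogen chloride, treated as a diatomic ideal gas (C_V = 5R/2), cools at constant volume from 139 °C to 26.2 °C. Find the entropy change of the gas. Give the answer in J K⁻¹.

ΔS = -19 J/K

In kelvin: T₁ = 412.15 K, T₂ = 299.35 K. At constant volume, ΔS = nC_V ln(T₂/T₁) with C_V = 5R/2 = 20.79 J mol⁻¹ K⁻¹.
ΔS = 2.86 × 20.79 × ln(299.35/412.15) = -19 J/K.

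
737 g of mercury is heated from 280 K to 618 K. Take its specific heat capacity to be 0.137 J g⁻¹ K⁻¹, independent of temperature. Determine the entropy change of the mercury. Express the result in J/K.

ΔS = ∫dQ_rev/T = m c ln(T₂/T₁) = 737 × 0.137 × ln(618/280) = 79.9 J/K.

ΔS = 79.9 J/K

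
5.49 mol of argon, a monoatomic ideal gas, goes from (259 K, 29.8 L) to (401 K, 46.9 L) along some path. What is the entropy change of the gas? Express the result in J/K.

Entropy is a state function: ΔS = nC_V ln(T₂/T₁) + nR ln(V₂/V₁), with C_V = 3R/2 = 12.47 J mol⁻¹ K⁻¹ for a monoatomic ideal gas.
ΔS = 5.49 × [12.47 × ln(401/259) + 8.314 × ln(46.9/29.8)] = 50.6 J/K.

ΔS = 50.6 J/K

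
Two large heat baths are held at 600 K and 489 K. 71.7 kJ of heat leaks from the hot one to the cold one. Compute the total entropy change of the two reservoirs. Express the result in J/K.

ΔS_hot = −Q/T_H = −71700/600 = -119.5 J/K and ΔS_cold = +Q/T_C = 71700/489 = 146.6 J/K.
ΔS_total = -119.5 + 146.6 = 27.1 J/K, positive as the second law requires.

ΔS_total = 27.1 J/K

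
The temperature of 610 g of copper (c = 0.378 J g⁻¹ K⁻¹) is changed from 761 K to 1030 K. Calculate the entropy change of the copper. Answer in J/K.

ΔS = ∫dQ_rev/T = m c ln(T₂/T₁) = 610 × 0.378 × ln(1030/761) = 69.8 J/K.

ΔS = 69.8 J/K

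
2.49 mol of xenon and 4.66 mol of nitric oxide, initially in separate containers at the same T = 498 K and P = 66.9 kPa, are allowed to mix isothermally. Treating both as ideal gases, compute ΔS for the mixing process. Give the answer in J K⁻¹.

ΔS_mix = 38.4 J/K

Mole fractions: x_A = 2.49/7.15 = 0.348, x_B = 0.652.
ΔS_mix = −R(n_A ln x_A + n_B ln x_B) = −8.314 × (2.49 ln 0.348 + 4.66 ln 0.652) = 38.4 J/K.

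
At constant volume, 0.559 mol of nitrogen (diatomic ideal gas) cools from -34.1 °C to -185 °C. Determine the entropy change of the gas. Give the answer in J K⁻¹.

In kelvin: T₁ = 239.05 K, T₂ = 88.15 K. At constant volume, ΔS = nC_V ln(T₂/T₁) with C_V = 5R/2 = 20.79 J mol⁻¹ K⁻¹.
ΔS = 0.559 × 20.79 × ln(88.15/239.05) = -11.6 J/K.

ΔS = -11.6 J/K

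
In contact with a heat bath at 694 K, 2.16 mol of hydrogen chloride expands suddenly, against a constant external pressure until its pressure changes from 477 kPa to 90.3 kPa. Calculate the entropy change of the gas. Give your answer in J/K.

Entropy is a state function, so ΔS_gas depends only on the end states.
For an isothermal ideal gas ΔS_gas = nR ln(P₁/P₂) = 2.16 × 8.314 × ln(477/90.3) = 29.9 J/K.

ΔS_gas = 29.9 J/K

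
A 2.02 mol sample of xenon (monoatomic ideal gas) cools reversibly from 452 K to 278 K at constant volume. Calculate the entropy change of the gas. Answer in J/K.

At constant volume, ΔS = nC_V ln(T₂/T₁) with C_V = 3R/2 = 12.47 J mol⁻¹ K⁻¹.
ΔS = 2.02 × 12.47 × ln(278/452) = -12.2 J/K.

ΔS = -12.2 J/K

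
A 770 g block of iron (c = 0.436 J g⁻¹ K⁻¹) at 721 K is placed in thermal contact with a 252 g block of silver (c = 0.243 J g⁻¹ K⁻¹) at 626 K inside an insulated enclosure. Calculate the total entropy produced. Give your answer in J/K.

Energy balance: T_f = (m₁c₁T₁ + m₂c₂T₂)/(m₁c₁ + m₂c₂) = 706.34 K.
ΔS₁ = m₁c₁ ln(T_f/T₁) = 335.72 × ln(706.34/721) = -6.894 J/K.
ΔS₂ = m₂c₂ ln(T_f/T₂) = 61.236 × ln(706.34/626) = 7.394 J/K.
ΔS_total = -6.894 + 7.394 = 0.5 J/K.

ΔS_total = 0.5 J/K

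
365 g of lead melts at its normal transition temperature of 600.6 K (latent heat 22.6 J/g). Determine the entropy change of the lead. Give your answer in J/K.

ΔS = 13.7 J/K

Heat absorbed by the substance: Q = mL = 365 × 22.6 = 8249 J.
At constant T, ΔS = Q_rev/T = 8249 / 600.6 = 13.7 J/K.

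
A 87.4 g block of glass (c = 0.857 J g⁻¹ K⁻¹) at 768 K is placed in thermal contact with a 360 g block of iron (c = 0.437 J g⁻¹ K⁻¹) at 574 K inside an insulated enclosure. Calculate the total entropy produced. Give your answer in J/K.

Energy balance: T_f = (m₁c₁T₁ + m₂c₂T₂)/(m₁c₁ + m₂c₂) = 636.57 K.
ΔS₁ = m₁c₁ ln(T_f/T₁) = 74.9018 × ln(636.57/768) = -14.06 J/K.
ΔS₂ = m₂c₂ ln(T_f/T₂) = 157.32 × ln(636.57/574) = 16.28 J/K.
ΔS_total = -14.06 + 16.28 = 2.22 J/K.

ΔS_total = 2.22 J/K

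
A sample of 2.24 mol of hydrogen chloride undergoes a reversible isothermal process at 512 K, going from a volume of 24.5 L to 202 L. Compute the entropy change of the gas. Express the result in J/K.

For an isothermal ideal gas ΔS_gas = nR ln(V₂/V₁) = 2.24 × 8.314 × ln(202/24.5) = 39.3 J/K.

ΔS_gas = 39.3 J/K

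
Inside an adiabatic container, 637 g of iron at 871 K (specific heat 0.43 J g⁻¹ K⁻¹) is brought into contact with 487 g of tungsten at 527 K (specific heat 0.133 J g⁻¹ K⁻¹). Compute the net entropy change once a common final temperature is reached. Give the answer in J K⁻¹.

Energy balance: T_f = (m₁c₁T₁ + m₂c₂T₂)/(m₁c₁ + m₂c₂) = 805.21 K.
ΔS₁ = m₁c₁ ln(T_f/T₁) = 273.91 × ln(805.21/871) = -21.512 J/K.
ΔS₂ = m₂c₂ ln(T_f/T₂) = 64.771 × ln(805.21/527) = 27.4567 J/K.
ΔS_total = -21.512 + 27.4567 = 5.94 J/K.

ΔS_total = 5.94 J/K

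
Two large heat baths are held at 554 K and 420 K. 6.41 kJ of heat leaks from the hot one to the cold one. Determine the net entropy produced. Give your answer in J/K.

ΔS_total = 3.69 J/K

ΔS_hot = −Q/T_H = −6410/554 = -11.57 J/K and ΔS_cold = +Q/T_C = 6410/420 = 15.26 J/K.
ΔS_total = -11.57 + 15.26 = 3.69 J/K, positive as the second law requires.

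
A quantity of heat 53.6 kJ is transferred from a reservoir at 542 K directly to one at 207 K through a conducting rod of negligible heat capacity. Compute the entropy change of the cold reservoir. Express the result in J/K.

ΔS_cold = 259 J/K

The cold reservoir gains heat Q, so ΔS_cold = +Q/T_C = 53600/207 = 259 J/K.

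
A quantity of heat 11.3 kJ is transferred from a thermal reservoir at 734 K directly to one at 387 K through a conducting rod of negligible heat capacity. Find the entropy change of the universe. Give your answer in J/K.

ΔS_total = 13.8 J/K

ΔS_hot = −Q/T_H = −11300/734 = -15.4 J/K and ΔS_cold = +Q/T_C = 11300/387 = 29.2 J/K.
ΔS_total = -15.4 + 29.2 = 13.8 J/K, positive as the second law requires.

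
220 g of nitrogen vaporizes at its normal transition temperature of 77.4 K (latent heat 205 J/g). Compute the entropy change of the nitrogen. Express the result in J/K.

Heat absorbed by the substance: Q = mL = 220 × 205 = 45100 J.
At constant T, ΔS = Q_rev/T = 45100 / 77.4 = 583 J/K.

ΔS = 583 J/K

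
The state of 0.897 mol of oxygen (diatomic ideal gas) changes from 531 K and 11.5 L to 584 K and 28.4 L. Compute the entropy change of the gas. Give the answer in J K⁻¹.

ΔS = 8.52 J/K

Entropy is a state function: ΔS = nC_V ln(T₂/T₁) + nR ln(V₂/V₁), with C_V = 5R/2 = 20.79 J mol⁻¹ K⁻¹ for a diatomic ideal gas.
ΔS = 0.897 × [20.79 × ln(584/531) + 8.314 × ln(28.4/11.5)] = 8.52 J/K.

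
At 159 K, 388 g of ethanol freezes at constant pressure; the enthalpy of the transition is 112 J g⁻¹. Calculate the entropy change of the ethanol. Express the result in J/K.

Heat released by the substance: Q = −mL = −388 × 112 = −43456 J.
At constant T, ΔS = Q_rev/T = −43456 / 159 = -273 J/K.

ΔS = -273 J/K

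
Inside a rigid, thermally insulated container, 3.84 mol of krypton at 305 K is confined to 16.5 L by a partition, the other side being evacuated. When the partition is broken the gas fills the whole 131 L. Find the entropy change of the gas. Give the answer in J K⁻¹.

ΔS_gas = 66.1 J/K

For an ideal gas in free expansion Q = 0 and W = 0, so T is unchanged.
Entropy is a state function; using a reversible isothermal path, ΔS_gas = nR ln(V₂/V₁) = 3.84 × 8.314 × ln(131/16.5) = 66.1 J/K.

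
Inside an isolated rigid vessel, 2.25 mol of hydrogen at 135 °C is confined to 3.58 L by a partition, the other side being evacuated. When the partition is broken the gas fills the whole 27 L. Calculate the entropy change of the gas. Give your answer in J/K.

ΔS_gas = 37.8 J/K

For an ideal gas in free expansion Q = 0 and W = 0, so T is unchanged.
Entropy is a state function; using a reversible isothermal path, ΔS_gas = nR ln(V₂/V₁) = 2.25 × 8.314 × ln(27/3.58) = 37.8 J/K.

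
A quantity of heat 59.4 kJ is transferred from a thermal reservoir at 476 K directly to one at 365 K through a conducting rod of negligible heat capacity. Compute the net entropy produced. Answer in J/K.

ΔS_total = 37.9 J/K

ΔS_hot = −Q/T_H = −59400/476 = -124.8 J/K and ΔS_cold = +Q/T_C = 59400/365 = 162.7 J/K.
ΔS_total = -124.8 + 162.7 = 37.9 J/K, positive as the second law requires.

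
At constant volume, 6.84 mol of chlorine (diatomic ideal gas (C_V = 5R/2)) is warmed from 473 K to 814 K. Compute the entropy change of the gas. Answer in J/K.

At constant volume, ΔS = nC_V ln(T₂/T₁) with C_V = 5R/2 = 20.79 J mol⁻¹ K⁻¹.
ΔS = 6.84 × 20.79 × ln(814/473) = 77.2 J/K.

ΔS = 77.2 J/K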